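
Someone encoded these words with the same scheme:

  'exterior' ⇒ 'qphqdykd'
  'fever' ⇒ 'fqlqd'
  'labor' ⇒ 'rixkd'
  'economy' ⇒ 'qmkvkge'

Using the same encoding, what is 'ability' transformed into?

ixyryhe

This is an affine cipher: with a=0,…,z=25, each position x becomes (15x+8) mod 26.
On ability: a(0)→15·0+8≡8=i; b(1)→15·1+8≡23=x; i(8)→15·8+8≡24=y; l(11)→15·11+8≡17=r; i(8)→15·8+8≡24=y; t(19)→15·19+8≡7=h; y(24)→15·24+8≡4=e (all mod 26).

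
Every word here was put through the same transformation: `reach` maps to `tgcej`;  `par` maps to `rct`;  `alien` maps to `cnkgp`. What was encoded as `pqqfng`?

Compare letters: r→t is +2, e→g is +2, a→c is +2 — a constant shift. This is a Caesar cipher with shift 2.
Reversing it on pqqfng: p−2=n, q−2=o, q−2=o, f−2=d, n−2=l, g−2=e.

noodle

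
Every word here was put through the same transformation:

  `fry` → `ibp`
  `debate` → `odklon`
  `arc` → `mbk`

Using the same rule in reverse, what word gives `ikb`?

The output letters match the input read backwards, each shifted +10: fry reversed is yrf. The word is reversed, then every letter is shifted forward by 10.
Decoding ikb: shift back: i−10=y, k−10=a, b−10=r → yar; then reverse → ray.

ray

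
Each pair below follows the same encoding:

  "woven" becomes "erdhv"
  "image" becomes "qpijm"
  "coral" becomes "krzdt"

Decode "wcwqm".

Shifts by position in woven: pos 0: w→e (+8), pos 1: o→r (+3), pos 2: v→d (+8), pos 3: e→h (+3) — repeating every 2. A repeating key of period 2 is used — shifts +8, +3 over and over.
Reversing it on wcwqm: w−8=o, c−3=z, w−8=o, q−3=n, m−8=e.

ozone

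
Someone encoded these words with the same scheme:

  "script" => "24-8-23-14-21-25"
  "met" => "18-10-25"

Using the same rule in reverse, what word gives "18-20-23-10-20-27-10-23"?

moreover

The number is (letter's place in the alphabet, a=1) + 5.
Undoing it on 18-20-23-10-20-27-10-23: 18→(18−5)÷1=13=m, 20→(20−5)÷1=15=o, 23→(23−5)÷1=18=r, 10→(10−5)÷1=5=e, 20→(20−5)÷1=15=o, 27→(27−5)÷1=22=v, 10→(10−5)÷1=5=e, 23→(23−5)÷1=18=r.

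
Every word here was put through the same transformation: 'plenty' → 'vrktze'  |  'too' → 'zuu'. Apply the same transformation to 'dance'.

Compare letters: p→v is +6, l→r is +6, e→k is +6 — a constant shift. Every letter moves 6 places later in the alphabet, wrapping around z→a.
Applying it to dance: d+6=j, a+6=g, n+6=t, c+6=i, e+6=k.

jgtik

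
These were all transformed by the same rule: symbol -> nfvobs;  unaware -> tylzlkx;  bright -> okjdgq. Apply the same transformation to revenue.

kxwxytx

Treating letters as 0–25, the rule is x ↦ 3x + 11 (mod 26).
Applying it to revenue: r(17)→3·17+11≡10=k; e(4)→3·4+11≡23=x; v(21)→3·21+11≡22=w; e(4)→3·4+11≡23=x; n(13)→3·13+11≡24=y; u(20)→3·20+11≡19=t; e(4)→3·4+11≡23=x (all mod 26).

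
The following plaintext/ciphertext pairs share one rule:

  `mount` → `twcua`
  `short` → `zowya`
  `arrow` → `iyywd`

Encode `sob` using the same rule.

zwi

The shift depends on letter class: consonant m→t is +7, but vowel o→w is +8. The rule splits by letter class: vowels +8, consonants +7.
On sob: s(cons)+7=z, o(vowel)+8=w, b(cons)+7=i.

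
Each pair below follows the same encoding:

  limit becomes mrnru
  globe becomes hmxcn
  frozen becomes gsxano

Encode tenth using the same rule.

unoui

The shift depends on letter class: consonant l→m is +1, but vowel i→r is +9. Two shifts are in play — +9 for a/e/i/o/u, +1 for every other letter.
For tenth: t(cons)+1=u, e(vowel)+9=n, n(cons)+1=o, t(cons)+1=u, h(cons)+1=i.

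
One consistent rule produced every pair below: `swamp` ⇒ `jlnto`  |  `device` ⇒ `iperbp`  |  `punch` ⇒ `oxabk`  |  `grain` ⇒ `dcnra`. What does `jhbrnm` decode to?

s(18)→j(9) and w(22)→l(11) fit y≡7x+13 (mod 26); the inverse of 7 mod 26 is 15. Each letter's alphabet position (a=0..z=25) is mapped through 7·x+13 mod 26 — an affine cipher.
Decoding jhbrnm: j(9)→15·(9−13)≡18=s; h(7)→15·(7−13)≡14=o; b(1)→15·(1−13)≡2=c; r(17)→15·(17−13)≡8=i; n(13)→15·(13−13)≡0=a; m(12)→15·(12−13)≡11=l (all mod 26).

social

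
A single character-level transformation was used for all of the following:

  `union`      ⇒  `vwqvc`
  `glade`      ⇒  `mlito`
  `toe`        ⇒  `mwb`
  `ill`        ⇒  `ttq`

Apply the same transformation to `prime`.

muqzx

The output letters match the input read backwards, each shifted +8: union reversed is noinu. Two steps: reverse the string, then apply a Caesar shift of +8.
For prime: reverse → emirp; then shift: e+8=m, m+8=u, i+8=q, r+8=z, p+8=x.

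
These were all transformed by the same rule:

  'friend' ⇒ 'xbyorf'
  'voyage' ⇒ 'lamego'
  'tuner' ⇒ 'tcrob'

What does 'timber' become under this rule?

tyinob

This is an affine cipher: with a=0,…,z=25, each position x becomes (9x+4) mod 26.
Applying it to timber: t(19)→9·19+4≡19=t; i(8)→9·8+4≡24=y; m(12)→9·12+4≡8=i; b(1)→9·1+4≡13=n; e(4)→9·4+4≡14=o; r(17)→9·17+4≡1=b (all mod 26).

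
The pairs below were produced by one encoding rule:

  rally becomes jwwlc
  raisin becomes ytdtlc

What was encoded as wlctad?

The output letters match the input read backwards, each shifted +11: rally reversed is yllar. The word is reversed, then every letter is shifted forward by 11.
Decoding wlctad: shift back: w−11=l, l−11=a, c−11=r, t−11=i, a−11=p, d−11=s → larips; then reverse → spiral.

spiral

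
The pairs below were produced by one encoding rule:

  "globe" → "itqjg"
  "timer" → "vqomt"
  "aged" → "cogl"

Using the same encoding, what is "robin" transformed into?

twdqp

It's a Vigenère-style cipher with numeric key [2,8]: position i shifts by key[i mod 2].
For robin: r+2=t, o+8=w, b+2=d, i+8=q, n+2=p.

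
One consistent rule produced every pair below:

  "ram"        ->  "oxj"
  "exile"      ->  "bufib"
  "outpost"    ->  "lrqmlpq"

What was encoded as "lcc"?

Compare letters: r→o is +23, a→x is +23, m→j is +23 — a constant shift. It's a constant shift of +23 (ROT23).
Reversing it on lcc: l−23=o, c−23=f, c−23=f.

off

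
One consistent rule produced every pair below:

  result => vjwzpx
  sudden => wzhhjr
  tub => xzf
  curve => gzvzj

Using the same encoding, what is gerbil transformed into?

kjvfnp

The shift depends on letter class: consonant r→v is +4, but vowel e→j is +5. The rule splits by letter class: vowels +5, consonants +4.
On gerbil: g(cons)+4=k, e(vowel)+5=j, r(cons)+4=v, b(cons)+4=f, i(vowel)+5=n, l(cons)+4=p.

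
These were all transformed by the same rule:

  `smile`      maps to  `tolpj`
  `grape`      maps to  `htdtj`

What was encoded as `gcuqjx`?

farmer

In smile: s→t is +1, m→o is +2, i→l is +3, l→p is +4 — the shift increases by 1 each position. Each letter shifts forward by (position + 1), i.e. 1, 2, 3, … — the shift grows by one for each successive letter.
Decoding gcuqjx: g−1=f, c−2=a, u−3=r, q−4=m, j−5=e, x−6=r.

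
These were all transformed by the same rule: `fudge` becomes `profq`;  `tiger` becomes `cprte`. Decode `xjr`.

gym

Read the word backwards and shift each letter +11.
Undoing it on xjr: shift back: x−11=m, j−11=y, r−11=g → myg; then reverse → gym.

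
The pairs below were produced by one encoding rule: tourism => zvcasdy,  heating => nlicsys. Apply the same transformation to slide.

ysqmo

Letter i (0-indexed) is shifted by i+6, so successive shifts are 6, 7, 8, ….
Applying it to slide: s+6=y, l+7=s, i+8=q, d+9=m, e+10=o.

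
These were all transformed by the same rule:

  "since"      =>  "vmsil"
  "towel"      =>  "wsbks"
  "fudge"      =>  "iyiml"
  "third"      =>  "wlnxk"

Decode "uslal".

rogue

In since: s→v is +3, i→m is +4, n→s is +5, c→i is +6 — the shift increases by 1 each position. Letter i (0-indexed) is shifted by i+3, so successive shifts are 3, 4, 5, ….
Reversing it on uslal: u−3=r, s−4=o, l−5=g, a−6=u, l−7=e.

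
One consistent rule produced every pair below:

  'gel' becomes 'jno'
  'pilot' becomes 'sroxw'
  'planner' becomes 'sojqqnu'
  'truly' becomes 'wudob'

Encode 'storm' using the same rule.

vwxup

Vowels shift forward by 9 and consonants shift forward by 3.
For storm: s(cons)+3=v, t(cons)+3=w, o(vowel)+9=x, r(cons)+3=u, m(cons)+3=p.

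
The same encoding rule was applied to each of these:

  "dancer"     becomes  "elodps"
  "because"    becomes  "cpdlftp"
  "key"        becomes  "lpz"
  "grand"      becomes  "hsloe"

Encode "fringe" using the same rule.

The shift depends on letter class: consonant d→e is +1, but vowel a→l is +11. The rule splits by letter class: vowels +11, consonants +1.
For fringe: f(cons)+1=g, r(cons)+1=s, i(vowel)+11=t, n(cons)+1=o, g(cons)+1=h, e(vowel)+11=p.

gstohp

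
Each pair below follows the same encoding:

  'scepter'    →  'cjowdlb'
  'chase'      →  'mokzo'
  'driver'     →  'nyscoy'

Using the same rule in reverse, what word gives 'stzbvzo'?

impulse

Shifts by position in scepter: pos 0: s→c (+10), pos 1: c→j (+7), pos 2: e→o (+10), pos 3: p→w (+7) — repeating every 2. The shifts repeat in a cycle of length 2: positions 0,1,… shift by +10, +7, then the pattern repeats.
Undoing it on stzbvzo: s−10=i, t−7=m, z−10=p, b−7=u, v−10=l, z−7=s, o−10=e.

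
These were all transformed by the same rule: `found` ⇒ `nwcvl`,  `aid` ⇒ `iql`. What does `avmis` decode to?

sneak

Compare letters: f→n is +8, o→w is +8, u→c is +8 — a constant shift. It's a constant shift of +8 (ROT8).
Decoding avmis: a−8=s, v−8=n, m−8=e, i−8=a, s−8=k.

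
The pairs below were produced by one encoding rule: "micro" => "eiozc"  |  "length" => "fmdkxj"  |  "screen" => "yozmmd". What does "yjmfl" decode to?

shelf

m(12)→e(4) and i(8)→i(8) fit y≡25x+16 (mod 26); the inverse of 25 mod 26 is 25. This is an affine cipher: with a=0,…,z=25, each position x becomes (25x+16) mod 26.
Reversing it on yjmfl: y(24)→25·(24−16)≡18=s; j(9)→25·(9−16)≡7=h; m(12)→25·(12−16)≡4=e; f(5)→25·(5−16)≡11=l; l(11)→25·(11−16)≡5=f (all mod 26).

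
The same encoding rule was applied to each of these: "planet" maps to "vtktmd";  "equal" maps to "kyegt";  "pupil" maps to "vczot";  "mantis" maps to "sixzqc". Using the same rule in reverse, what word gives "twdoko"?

A repeating key of period 3 is used — shifts +6, +8, +10 over and over.
Reversing it on twdoko: t−6=n, w−8=o, d−10=t, o−6=i, k−8=c, o−10=e.

notice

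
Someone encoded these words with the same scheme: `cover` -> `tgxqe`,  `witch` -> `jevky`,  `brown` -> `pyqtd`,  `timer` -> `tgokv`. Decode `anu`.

sly

The output letters match the input read backwards, each shifted +2: cover reversed is revoc. The word is reversed, then every letter is shifted forward by 2.
Reversing it on anu: shift back: a−2=y, n−2=l, u−2=s → yls; then reverse → sly.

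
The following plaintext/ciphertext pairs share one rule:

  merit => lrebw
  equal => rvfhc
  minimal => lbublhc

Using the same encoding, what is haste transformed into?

shnwr

m(12)→l(11) and e(4)→r(17) fit y≡9x+7 (mod 26); the inverse of 9 mod 26 is 3. Treating letters as 0–25, the rule is x ↦ 9x + 7 (mod 26).
On haste: h(7)→9·7+7≡18=s; a(0)→9·0+7≡7=h; s(18)→9·18+7≡13=n; t(19)→9·19+7≡22=w; e(4)→9·4+7≡17=r (all mod 26).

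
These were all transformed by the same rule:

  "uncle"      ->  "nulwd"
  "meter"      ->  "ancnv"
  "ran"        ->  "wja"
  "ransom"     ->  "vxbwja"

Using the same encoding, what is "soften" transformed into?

wncoxb

The output letters match the input read backwards, each shifted +9: uncle reversed is elcnu. The word is reversed, then every letter is shifted forward by 9.
On soften: reverse → netfos; then shift: n+9=w, e+9=n, t+9=c, f+9=o, o+9=x, s+9=b.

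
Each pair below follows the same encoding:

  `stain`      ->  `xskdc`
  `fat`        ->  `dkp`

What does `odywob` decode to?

remote

The output letters match the input read backwards, each shifted +10: stain reversed is niats. Read the word backwards and shift each letter +10.
Reversing it on odywob: shift back: o−10=e, d−10=t, y−10=o, w−10=m, o−10=e, b−10=r → etomer; then reverse → remote.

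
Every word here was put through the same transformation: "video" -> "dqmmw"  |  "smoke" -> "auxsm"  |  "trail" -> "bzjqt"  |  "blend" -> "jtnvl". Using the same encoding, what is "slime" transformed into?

atrum

The shifts repeat in a cycle of length 3: positions 0,1,… shift by +8, +8, +9, then the pattern repeats.
On slime: s+8=a, l+8=t, i+9=r, m+8=u, e+8=m.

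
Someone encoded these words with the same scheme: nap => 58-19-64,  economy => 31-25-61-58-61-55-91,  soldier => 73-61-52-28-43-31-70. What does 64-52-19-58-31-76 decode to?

n(#14)→58 and a(#1)→19: differences scale by 3, so n = 3·pos + 16. With a=1..z=26, the number is 3·pos + 16.
Undoing it on 64-52-19-58-31-76: 64→(64−16)÷3=16=p, 52→(52−16)÷3=12=l, 19→(19−16)÷3=1=a, 58→(58−16)÷3=14=n, 31→(31−16)÷3=5=e, 76→(76−16)÷3=20=t.

planet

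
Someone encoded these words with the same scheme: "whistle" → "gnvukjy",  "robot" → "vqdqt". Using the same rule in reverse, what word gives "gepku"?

The output letters match the input read backwards, each shifted +2: whistle reversed is eltsihw. The word is reversed, then every letter is shifted forward by 2.
Undoing it on gepku: shift back: g−2=e, e−2=c, p−2=n, k−2=i, u−2=s → ecnis; then reverse → since.

since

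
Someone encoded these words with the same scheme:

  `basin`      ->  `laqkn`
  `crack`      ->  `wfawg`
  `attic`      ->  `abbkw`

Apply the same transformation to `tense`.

b(1)→l(11) and a(0)→a(0) fit y≡11x+0 (mod 26); the inverse of 11 mod 26 is 19. This is an affine cipher: with a=0,…,z=25, each position x becomes (11x+0) mod 26.
For tense: t(19)→11·19+0≡1=b; e(4)→11·4+0≡18=s; n(13)→11·13+0≡13=n; s(18)→11·18+0≡16=q; e(4)→11·4+0≡18=s (all mod 26).

bsnqs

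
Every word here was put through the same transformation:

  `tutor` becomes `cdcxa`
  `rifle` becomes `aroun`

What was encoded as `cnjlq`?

Every letter moves 9 places later in the alphabet, wrapping around z→a.
Decoding cnjlq: c−9=t, n−9=e, j−9=a, l−9=c, q−9=h.

teach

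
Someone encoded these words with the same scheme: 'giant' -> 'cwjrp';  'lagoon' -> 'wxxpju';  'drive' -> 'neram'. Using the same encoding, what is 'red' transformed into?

mna

Two steps: reverse the string, then apply a Caesar shift of +9.
For red: reverse → der; then shift: d+9=m, e+9=n, r+9=a.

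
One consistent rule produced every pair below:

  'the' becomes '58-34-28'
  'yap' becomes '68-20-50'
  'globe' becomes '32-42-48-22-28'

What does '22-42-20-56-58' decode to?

blast

t(#20)→58 and h(#8)→34: differences scale by 2, so n = 2·pos + 18. The formula is n = 2×(alphabet index, a=1) + 18.
Undoing it on 22-42-20-56-58: 22→(22−18)÷2=2=b, 42→(42−18)÷2=12=l, 20→(20−18)÷2=1=a, 56→(56−18)÷2=19=s, 58→(58−18)÷2=20=t.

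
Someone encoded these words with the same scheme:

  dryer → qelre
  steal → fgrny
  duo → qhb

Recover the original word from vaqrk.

index

Compare letters: d→q is +13, r→e is +13, y→l is +13 — a constant shift. It's a constant shift of +13 (ROT13).
Reversing it on vaqrk: v−13=i, a−13=n, q−13=d, r−13=e, k−13=x.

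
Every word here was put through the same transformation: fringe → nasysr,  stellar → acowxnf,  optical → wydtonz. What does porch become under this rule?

xxbnt

In fringe: f→n is +8, r→a is +9, i→s is +10, n→y is +11 — the shift increases by 1 each position. Letter i (0-indexed) is shifted by i+8, so successive shifts are 8, 9, 10, ….
On porch: p+8=x, o+9=x, r+10=b, c+11=n, h+12=t.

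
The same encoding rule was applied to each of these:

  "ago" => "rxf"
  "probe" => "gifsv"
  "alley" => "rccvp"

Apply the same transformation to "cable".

Compare letters: a→r is +17, g→x is +17, o→f is +17 — a constant shift. Every letter moves 17 places later in the alphabet, wrapping around z→a.
On cable: c+17=t, a+17=r, b+17=s, l+17=c, e+17=v.

trscv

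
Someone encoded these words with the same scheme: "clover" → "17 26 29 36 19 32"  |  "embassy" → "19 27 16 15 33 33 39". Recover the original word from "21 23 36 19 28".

given

c is letter #3 and maps to 17: an offset of 14. Each letter is replaced by its alphabet position (a=1..z=26) + 14.
Reversing it on 21 23 36 19 28: 21→(21−14)÷1=7=g, 23→(23−14)÷1=9=i, 36→(36−14)÷1=22=v, 19→(19−14)÷1=5=e, 28→(28−14)÷1=14=n.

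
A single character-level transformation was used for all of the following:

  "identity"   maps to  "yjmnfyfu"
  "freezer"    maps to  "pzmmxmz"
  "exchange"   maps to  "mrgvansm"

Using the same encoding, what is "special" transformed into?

i(8)→y(24) and d(3)→j(9) fit y≡3x+0 (mod 26); the inverse of 3 mod 26 is 9. Each letter's alphabet position (a=0..z=25) is mapped through 3·x+0 mod 26 — an affine cipher.
On special: s(18)→3·18+0≡2=c; p(15)→3·15+0≡19=t; e(4)→3·4+0≡12=m; c(2)→3·2+0≡6=g; i(8)→3·8+0≡24=y; a(0)→3·0+0≡0=a; l(11)→3·11+0≡7=h (all mod 26).

ctmgyah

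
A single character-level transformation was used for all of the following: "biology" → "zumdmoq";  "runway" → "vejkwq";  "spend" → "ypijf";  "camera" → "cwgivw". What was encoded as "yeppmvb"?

support

b(1)→z(25) and i(8)→u(20) fit y≡3x+22 (mod 26); the inverse of 3 mod 26 is 9. Treating letters as 0–25, the rule is x ↦ 3x + 22 (mod 26).
Decoding yeppmvb: y(24)→9·(24−22)≡18=s; e(4)→9·(4−22)≡20=u; p(15)→9·(15−22)≡15=p; p(15)→9·(15−22)≡15=p; m(12)→9·(12−22)≡14=o; v(21)→9·(21−22)≡17=r; b(1)→9·(1−22)≡19=t (all mod 26).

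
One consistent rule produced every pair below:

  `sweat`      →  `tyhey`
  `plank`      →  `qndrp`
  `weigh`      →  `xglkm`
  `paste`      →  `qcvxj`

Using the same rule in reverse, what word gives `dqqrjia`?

In sweat: s→t is +1, w→y is +2, e→h is +3, a→e is +4 — the shift increases by 1 each position. Letter i (0-indexed) is shifted by i+1, so successive shifts are 1, 2, 3, ….
Decoding dqqrjia: d−1=c, q−2=o, q−3=n, r−4=n, j−5=e, i−6=c, a−7=t.

connect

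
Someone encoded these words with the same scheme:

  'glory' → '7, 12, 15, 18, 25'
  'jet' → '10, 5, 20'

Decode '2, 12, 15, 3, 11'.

g is letter #7 and maps to 7: an offset of 0. Letters become their 1-indexed alphabet positions: a=1 … z=26.
Undoing it on 2, 12, 15, 3, 11: 2=b, 12=l, 15=o, 3=c, 11=k.

block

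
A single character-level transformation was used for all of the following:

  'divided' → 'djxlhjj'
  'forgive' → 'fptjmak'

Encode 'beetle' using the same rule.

bfgwpj

Letter i (0-indexed) is shifted by i+0, so successive shifts are 0, 1, 2, ….
For beetle: b+0=b, e+1=f, e+2=g, t+3=w, l+4=p, e+5=j.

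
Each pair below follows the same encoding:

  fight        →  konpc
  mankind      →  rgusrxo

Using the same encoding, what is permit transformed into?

ukyurd

In fight: f→k is +5, i→o is +6, g→n is +7, h→p is +8 — the shift increases by 1 each position. Each letter shifts forward by (position + 5), i.e. 5, 6, 7, … — the shift grows by one for each successive letter.
Applying it to permit: p+5=u, e+6=k, r+7=y, m+8=u, i+9=r, t+10=d.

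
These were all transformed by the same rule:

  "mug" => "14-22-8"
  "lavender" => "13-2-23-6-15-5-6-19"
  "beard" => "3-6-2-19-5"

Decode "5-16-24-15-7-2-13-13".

downfall

m is letter #13 and maps to 14: an offset of 1. The number is (letter's place in the alphabet, a=1) + 1.
Reversing it on 5-16-24-15-7-2-13-13: 5→(5−1)÷1=4=d, 16→(16−1)÷1=15=o, 24→(24−1)÷1=23=w, 15→(15−1)÷1=14=n, 7→(7−1)÷1=6=f, 2→(2−1)÷1=1=a, 13→(13−1)÷1=12=l, 13→(13−1)÷1=12=l.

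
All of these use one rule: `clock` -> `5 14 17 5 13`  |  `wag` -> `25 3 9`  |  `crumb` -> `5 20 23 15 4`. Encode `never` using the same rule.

16 7 24 7 20

Letters become their 1-based position plus 2 (so a→3, b→4, …).
Applying it to never: n=14→16, e=5→7, v=22→24, e=5→7, r=18→20.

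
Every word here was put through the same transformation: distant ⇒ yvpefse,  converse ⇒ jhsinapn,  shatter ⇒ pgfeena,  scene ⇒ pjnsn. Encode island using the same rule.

vpofsy

This is an affine cipher: with a=0,…,z=25, each position x becomes (15x+5) mod 26.
On island: i(8)→15·8+5≡21=v; s(18)→15·18+5≡15=p; l(11)→15·11+5≡14=o; a(0)→15·0+5≡5=f; n(13)→15·13+5≡18=s; d(3)→15·3+5≡24=y (all mod 26).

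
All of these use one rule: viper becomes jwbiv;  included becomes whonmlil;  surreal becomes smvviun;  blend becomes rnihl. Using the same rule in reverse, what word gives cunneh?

gallon

v(21)→j(9) and i(8)→w(22) fit y≡23x+20 (mod 26); the inverse of 23 mod 26 is 17. Each letter's alphabet position (a=0..z=25) is mapped through 23·x+20 mod 26 — an affine cipher.
Reversing it on cunneh: c(2)→17·(2−20)≡6=g; u(20)→17·(20−20)≡0=a; n(13)→17·(13−20)≡11=l; n(13)→17·(13−20)≡11=l; e(4)→17·(4−20)≡14=o; h(7)→17·(7−20)≡13=n (all mod 26).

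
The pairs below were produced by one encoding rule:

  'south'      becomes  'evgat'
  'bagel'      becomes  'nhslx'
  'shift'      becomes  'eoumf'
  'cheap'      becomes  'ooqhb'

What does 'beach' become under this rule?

nlmjt

Shifts by position in south: pos 0: s→e (+12), pos 1: o→v (+7), pos 2: u→g (+12), pos 3: t→a (+7) — repeating every 2. It's a Vigenère-style cipher with numeric key [12,7]: position i shifts by key[i mod 2].
Applying it to beach: b+12=n, e+7=l, a+12=m, c+7=j, h+12=t.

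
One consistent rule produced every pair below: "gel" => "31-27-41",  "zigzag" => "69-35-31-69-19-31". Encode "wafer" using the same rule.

63-19-29-27-53

g(#7)→31 and e(#5)→27: differences scale by 2, so n = 2·pos + 17. Each letter becomes 2×(its alphabet position, a=1..z=26) + 17.
Applying it to wafer: w=23→63, a=1→19, f=6→29, e=5→27, r=18→53.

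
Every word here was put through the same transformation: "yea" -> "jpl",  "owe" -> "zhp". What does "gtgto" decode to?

vivid

Compare letters: y→j is +11, e→p is +11, a→l is +11 — a constant shift. Each letter is shifted forward by 11 in the alphabet (a Caesar shift of +11).
Undoing it on gtgto: g−11=v, t−11=i, g−11=v, t−11=i, o−11=d.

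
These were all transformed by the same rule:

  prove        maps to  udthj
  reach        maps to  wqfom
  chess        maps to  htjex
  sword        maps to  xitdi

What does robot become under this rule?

wagay

Shifts by position in prove: pos 0: p→u (+5), pos 1: r→d (+12), pos 2: o→t (+5), pos 3: v→h (+12) — repeating every 2. The shifts repeat in a cycle of length 2: positions 0,1,… shift by +5, +12, then the pattern repeats.
On robot: r+5=w, o+12=a, b+5=g, o+12=a, t+5=y.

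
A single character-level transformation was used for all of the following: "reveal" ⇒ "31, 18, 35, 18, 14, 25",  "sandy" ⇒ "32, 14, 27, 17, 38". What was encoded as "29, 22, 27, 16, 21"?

pinch

r is letter #18 and maps to 31: an offset of 13. The number is (letter's place in the alphabet, a=1) + 13.
Decoding 29, 22, 27, 16, 21: 29→(29−13)÷1=16=p, 22→(22−13)÷1=9=i, 27→(27−13)÷1=14=n, 16→(16−13)÷1=3=c, 21→(21−13)÷1=8=h.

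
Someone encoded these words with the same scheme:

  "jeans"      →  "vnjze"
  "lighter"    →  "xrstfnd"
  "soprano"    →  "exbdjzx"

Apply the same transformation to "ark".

The shift depends on letter class: consonant j→v is +12, but vowel e→n is +9. Vowels shift forward by 9 and consonants shift forward by 12.
For ark: a(vowel)+9=j, r(cons)+12=d, k(cons)+12=w.

jdw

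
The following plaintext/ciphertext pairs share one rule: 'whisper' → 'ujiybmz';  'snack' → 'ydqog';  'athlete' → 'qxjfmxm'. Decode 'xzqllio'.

Each letter's alphabet position (a=0..z=25) is mapped through 25·x+16 mod 26 — an affine cipher.
Decoding xzqllio: x(23)→25·(23−16)≡19=t; z(25)→25·(25−16)≡17=r; q(16)→25·(16−16)≡0=a; l(11)→25·(11−16)≡5=f; l(11)→25·(11−16)≡5=f; i(8)→25·(8−16)≡8=i; o(14)→25·(14−16)≡2=c (all mod 26).

traffic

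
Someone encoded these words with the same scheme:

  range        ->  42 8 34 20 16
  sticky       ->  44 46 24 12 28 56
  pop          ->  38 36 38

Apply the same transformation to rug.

r(#18)→42 and a(#1)→8: differences scale by 2, so n = 2·pos + 6. With a=1..z=26, the number is 2·pos + 6.
On rug: r=18→42, u=21→48, g=7→20.

42 48 20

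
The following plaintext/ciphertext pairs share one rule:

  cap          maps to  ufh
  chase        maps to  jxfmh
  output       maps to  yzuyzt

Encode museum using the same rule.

The output letters match the input read backwards, each shifted +5: cap reversed is pac. The word is reversed, then every letter is shifted forward by 5.
For museum: reverse → muesum; then shift: m+5=r, u+5=z, e+5=j, s+5=x, u+5=z, m+5=r.

rzjxzr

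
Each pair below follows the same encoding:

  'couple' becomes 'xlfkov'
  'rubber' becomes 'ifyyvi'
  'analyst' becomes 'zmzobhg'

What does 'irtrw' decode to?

rigid

c(2)→x(23) and o(14)→l(11) fit y≡25x+25 (mod 26); the inverse of 25 mod 26 is 25. This is an affine cipher: with a=0,…,z=25, each position x becomes (25x+25) mod 26.
Reversing it on irtrw: i(8)→25·(8−25)≡17=r; r(17)→25·(17−25)≡8=i; t(19)→25·(19−25)≡6=g; r(17)→25·(17−25)≡8=i; w(22)→25·(22−25)≡3=d (all mod 26).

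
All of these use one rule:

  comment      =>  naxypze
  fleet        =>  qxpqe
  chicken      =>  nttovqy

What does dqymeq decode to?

It's a Vigenère-style cipher with numeric key [11,12]: position i shifts by key[i mod 2].
Undoing it on dqymeq: d−11=s, q−12=e, y−11=n, m−12=a, e−11=t, q−12=e.

senate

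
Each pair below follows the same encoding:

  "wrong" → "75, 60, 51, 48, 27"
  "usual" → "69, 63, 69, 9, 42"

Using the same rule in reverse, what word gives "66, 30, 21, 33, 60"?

With a=1..z=26, the number is 3·pos + 6.
Reversing it on 66, 30, 21, 33, 60: 66→(66−6)÷3=20=t, 30→(30−6)÷3=8=h, 21→(21−6)÷3=5=e, 33→(33−6)÷3=9=i, 60→(60−6)÷3=18=r.

their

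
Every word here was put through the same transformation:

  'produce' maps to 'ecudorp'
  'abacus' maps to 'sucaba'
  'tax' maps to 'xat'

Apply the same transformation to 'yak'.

The output letters match the input read backwards: produce reversed is ecudorp. It's just the letters in reverse order.
For yak: reverse → kay.

kay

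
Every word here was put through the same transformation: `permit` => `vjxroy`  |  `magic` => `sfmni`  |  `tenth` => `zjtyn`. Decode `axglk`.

usage

Shifts by position in permit: pos 0: p→v (+6), pos 1: e→j (+5), pos 2: r→x (+6), pos 3: m→r (+5) — repeating every 2. A repeating key of period 2 is used — shifts +6, +5 over and over.
Undoing it on axglk: a−6=u, x−5=s, g−6=a, l−5=g, k−6=e.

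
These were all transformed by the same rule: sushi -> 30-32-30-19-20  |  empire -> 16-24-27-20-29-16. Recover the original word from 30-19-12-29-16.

share

s is letter #19 and maps to 30: an offset of 11. Letters become their 1-based position plus 11 (so a→12, b→13, …).
Undoing it on 30-19-12-29-16: 30→(30−11)÷1=19=s, 19→(19−11)÷1=8=h, 12→(12−11)÷1=1=a, 29→(29−11)÷1=18=r, 16→(16−11)÷1=5=e.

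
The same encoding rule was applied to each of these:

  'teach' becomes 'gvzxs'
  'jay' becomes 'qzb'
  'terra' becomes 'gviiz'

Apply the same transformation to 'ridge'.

Each pair mirrors across the alphabet (t↔g, e↔v, a↔z): positions sum to 25. This is the alphabet-reversal cipher (Atbash): a becomes z, b becomes y, etc.
On ridge: r↔i, i↔r, d↔w, g↔t, e↔v.

irwtv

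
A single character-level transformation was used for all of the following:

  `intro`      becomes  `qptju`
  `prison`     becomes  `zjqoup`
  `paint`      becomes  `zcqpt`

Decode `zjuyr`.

proud

i(8)→q(16) and n(13)→p(15) fit y≡5x+2 (mod 26); the inverse of 5 mod 26 is 21. This is an affine cipher: with a=0,…,z=25, each position x becomes (5x+2) mod 26.
Decoding zjuyr: z(25)→21·(25−2)≡15=p; j(9)→21·(9−2)≡17=r; u(20)→21·(20−2)≡14=o; y(24)→21·(24−2)≡20=u; r(17)→21·(17−2)≡3=d (all mod 26).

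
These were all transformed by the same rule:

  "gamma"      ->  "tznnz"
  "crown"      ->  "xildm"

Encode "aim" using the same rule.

zrn

Each pair mirrors across the alphabet (g↔t, a↔z, m↔n): positions sum to 25. Letters are reflected about the middle of the alphabet (position → 25−position): Atbash.
On aim: a↔z, i↔r, m↔n.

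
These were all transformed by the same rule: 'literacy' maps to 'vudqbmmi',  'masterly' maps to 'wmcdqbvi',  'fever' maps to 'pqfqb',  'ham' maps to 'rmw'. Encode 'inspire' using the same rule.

The shift depends on letter class: consonant l→v is +10, but vowel i→u is +12. Two shifts are in play — +12 for a/e/i/o/u, +10 for every other letter.
For inspire: i(vowel)+12=u, n(cons)+10=x, s(cons)+10=c, p(cons)+10=z, i(vowel)+12=u, r(cons)+10=b, e(vowel)+12=q.

uxczubq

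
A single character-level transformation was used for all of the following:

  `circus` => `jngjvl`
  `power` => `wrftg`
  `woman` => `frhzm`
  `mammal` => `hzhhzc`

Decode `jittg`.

cheer

c(2)→j(9) and i(8)→n(13) fit y≡5x+25 (mod 26); the inverse of 5 mod 26 is 21. Each letter's alphabet position (a=0..z=25) is mapped through 5·x+25 mod 26 — an affine cipher.
Decoding jittg: j(9)→21·(9−25)≡2=c; i(8)→21·(8−25)≡7=h; t(19)→21·(19−25)≡4=e; t(19)→21·(19−25)≡4=e; g(6)→21·(6−25)≡17=r (all mod 26).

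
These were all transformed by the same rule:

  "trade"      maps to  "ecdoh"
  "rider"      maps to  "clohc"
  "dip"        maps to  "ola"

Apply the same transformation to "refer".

The shift depends on letter class: consonant t→e is +11, but vowel a→d is +3. Two shifts are in play — +3 for a/e/i/o/u, +11 for every other letter.
On refer: r(cons)+11=c, e(vowel)+3=h, f(cons)+11=q, e(vowel)+3=h, r(cons)+11=c.

chqhc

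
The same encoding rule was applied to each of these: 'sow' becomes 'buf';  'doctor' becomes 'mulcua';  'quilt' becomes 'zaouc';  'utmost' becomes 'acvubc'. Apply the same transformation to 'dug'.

map

The shift depends on letter class: consonant s→b is +9, but vowel o→u is +6. The rule splits by letter class: vowels +6, consonants +9.
On dug: d(cons)+9=m, u(vowel)+6=a, g(cons)+9=p.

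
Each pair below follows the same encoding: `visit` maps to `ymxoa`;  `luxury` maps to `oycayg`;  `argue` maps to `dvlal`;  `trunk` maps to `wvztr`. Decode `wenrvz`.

tailor

In visit: v→y is +3, i→m is +4, s→x is +5, i→o is +6 — the shift increases by 1 each position. Each letter shifts forward by (position + 3), i.e. 3, 4, 5, … — the shift grows by one for each successive letter.
Undoing it on wenrvz: w−3=t, e−4=a, n−5=i, r−6=l, v−7=o, z−8=r.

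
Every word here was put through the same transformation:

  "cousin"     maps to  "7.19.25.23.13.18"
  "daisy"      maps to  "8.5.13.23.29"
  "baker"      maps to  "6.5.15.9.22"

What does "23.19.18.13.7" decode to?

Letters become their 1-based position plus 4 (so a→5, b→6, …).
Reversing it on 23.19.18.13.7: 23→(23−4)÷1=19=s, 19→(19−4)÷1=15=o, 18→(18−4)÷1=14=n, 13→(13−4)÷1=9=i, 7→(7−4)÷1=3=c.

sonic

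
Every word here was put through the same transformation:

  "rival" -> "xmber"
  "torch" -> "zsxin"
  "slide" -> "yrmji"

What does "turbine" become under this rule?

Two shifts are in play — +4 for a/e/i/o/u, +6 for every other letter.
For turbine: t(cons)+6=z, u(vowel)+4=y, r(cons)+6=x, b(cons)+6=h, i(vowel)+4=m, n(cons)+6=t, e(vowel)+4=i.

zyxhmti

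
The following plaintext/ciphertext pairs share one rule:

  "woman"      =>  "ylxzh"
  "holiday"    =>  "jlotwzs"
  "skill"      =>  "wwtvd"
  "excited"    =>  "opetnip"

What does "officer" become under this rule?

The word is reversed, then every letter is shifted forward by 11.
Applying it to officer: reverse → reciffo; then shift: r+11=c, e+11=p, c+11=n, i+11=t, f+11=q, f+11=q, o+11=z.

cpntqqz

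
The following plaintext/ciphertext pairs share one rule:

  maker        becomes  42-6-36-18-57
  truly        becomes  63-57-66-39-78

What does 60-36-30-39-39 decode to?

skill

With a=1..z=26, the number is 3·pos + 3.
Decoding 60-36-30-39-39: 60→(60−3)÷3=19=s, 36→(36−3)÷3=11=k, 30→(30−3)÷3=9=i, 39→(39−3)÷3=12=l, 39→(39−3)÷3=12=l.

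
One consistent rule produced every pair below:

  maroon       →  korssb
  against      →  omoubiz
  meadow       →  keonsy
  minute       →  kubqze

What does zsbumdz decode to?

tonight

Treating letters as 0–25, the rule is x ↦ 17x + 14 (mod 26).
Undoing it on zsbumdz: z(25)→23·(25−14)≡19=t; s(18)→23·(18−14)≡14=o; b(1)→23·(1−14)≡13=n; u(20)→23·(20−14)≡8=i; m(12)→23·(12−14)≡6=g; d(3)→23·(3−14)≡7=h; z(25)→23·(25−14)≡19=t (all mod 26).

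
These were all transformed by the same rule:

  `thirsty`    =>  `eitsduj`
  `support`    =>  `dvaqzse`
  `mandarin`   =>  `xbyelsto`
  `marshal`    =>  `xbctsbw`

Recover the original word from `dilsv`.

The shifts repeat in a cycle of length 2: positions 0,1,… shift by +11, +1, then the pattern repeats.
Undoing it on dilsv: d−11=s, i−1=h, l−11=a, s−1=r, v−11=k.

shark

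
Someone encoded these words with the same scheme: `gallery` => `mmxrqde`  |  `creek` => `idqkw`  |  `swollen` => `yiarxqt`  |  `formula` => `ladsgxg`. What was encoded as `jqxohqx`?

deliver

Shifts by position in gallery: pos 0: g→m (+6), pos 1: a→m (+12), pos 2: l→x (+12), pos 3: l→r (+6), pos 4: e→q (+12), pos 5: r→d (+12) — repeating every 3. A repeating key of period 3 is used — shifts +6, +12, +12 over and over.
Decoding jqxohqx: j−6=d, q−12=e, x−12=l, o−6=i, h−12=v, q−12=e, x−6=r.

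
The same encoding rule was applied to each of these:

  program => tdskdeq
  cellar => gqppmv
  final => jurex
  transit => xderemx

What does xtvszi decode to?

It's a Vigenère-style cipher with numeric key [4,12,4]: position i shifts by key[i mod 3].
Reversing it on xtvszi: x−4=t, t−12=h, v−4=r, s−4=o, z−12=n, i−4=e.

throne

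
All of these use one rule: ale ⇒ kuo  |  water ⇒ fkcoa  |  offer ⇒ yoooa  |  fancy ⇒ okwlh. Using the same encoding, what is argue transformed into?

kapeo

The shift depends on letter class: consonant l→u is +9, but vowel a→k is +10. The rule splits by letter class: vowels +10, consonants +9.
On argue: a(vowel)+10=k, r(cons)+9=a, g(cons)+9=p, u(vowel)+10=e, e(vowel)+10=o.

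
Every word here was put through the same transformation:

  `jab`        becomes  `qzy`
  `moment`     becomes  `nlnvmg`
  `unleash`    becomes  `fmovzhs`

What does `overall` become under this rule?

Each letter is replaced by its mirror in the alphabet: a↔z, b↔y, c↔x, and so on (the Atbash cipher).
For overall: o↔l, v↔e, e↔v, r↔i, a↔z, l↔o, l↔o.

levizoo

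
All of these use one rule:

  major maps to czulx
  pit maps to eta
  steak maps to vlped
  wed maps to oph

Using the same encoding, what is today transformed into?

Two steps: reverse the string, then apply a Caesar shift of +11.
On today: reverse → yadot; then shift: y+11=j, a+11=l, d+11=o, o+11=z, t+11=e.

jloze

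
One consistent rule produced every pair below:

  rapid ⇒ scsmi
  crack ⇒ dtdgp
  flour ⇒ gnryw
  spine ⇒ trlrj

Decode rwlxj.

quite

In rapid: r→s is +1, a→c is +2, p→s is +3, i→m is +4 — the shift increases by 1 each position. The shift increases by 1 at each position, starting from +1: 1, 2, 3, ….
Undoing it on rwlxj: r−1=q, w−2=u, l−3=i, x−4=t, j−5=e.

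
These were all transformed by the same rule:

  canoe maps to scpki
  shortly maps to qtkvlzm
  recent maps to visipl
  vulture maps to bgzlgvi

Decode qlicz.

Each letter's alphabet position (a=0..z=25) is mapped through 21·x+2 mod 26 — an affine cipher.
Decoding qlicz: q(16)→5·(16−2)≡18=s; l(11)→5·(11−2)≡19=t; i(8)→5·(8−2)≡4=e; c(2)→5·(2−2)≡0=a; z(25)→5·(25−2)≡11=l (all mod 26).

steal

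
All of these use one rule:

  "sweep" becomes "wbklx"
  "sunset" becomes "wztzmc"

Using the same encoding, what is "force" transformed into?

jtxjm

In sweep: s→w is +4, w→b is +5, e→k is +6, e→l is +7 — the shift increases by 1 each position. The shift increases by 1 at each position, starting from +4: 4, 5, 6, ….
On force: f+4=j, o+5=t, r+6=x, c+7=j, e+8=m.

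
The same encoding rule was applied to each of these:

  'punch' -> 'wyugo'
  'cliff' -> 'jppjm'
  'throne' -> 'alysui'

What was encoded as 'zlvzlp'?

shovel

Shifts by position in punch: pos 0: p→w (+7), pos 1: u→y (+4), pos 2: n→u (+7), pos 3: c→g (+4) — repeating every 2. It's a Vigenère-style cipher with numeric key [7,4]: position i shifts by key[i mod 2].
Decoding zlvzlp: z−7=s, l−4=h, v−7=o, z−4=v, l−7=e, p−4=l.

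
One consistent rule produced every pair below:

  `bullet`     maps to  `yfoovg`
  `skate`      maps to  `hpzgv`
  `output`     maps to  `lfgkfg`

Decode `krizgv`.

pirate

This is the alphabet-reversal cipher (Atbash): a becomes z, b becomes y, etc.
Undoing it on krizgv: k↔p, r↔i, i↔r, z↔a, g↔t, v↔e.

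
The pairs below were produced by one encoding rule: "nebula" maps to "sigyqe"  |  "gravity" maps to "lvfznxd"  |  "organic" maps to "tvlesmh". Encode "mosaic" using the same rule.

rsxeng

Shifts by position in nebula: pos 0: n→s (+5), pos 1: e→i (+4), pos 2: b→g (+5), pos 3: u→y (+4) — repeating every 2. The shifts repeat in a cycle of length 2: positions 0,1,… shift by +5, +4, then the pattern repeats.
On mosaic: m+5=r, o+4=s, s+5=x, a+4=e, i+5=n, c+4=g.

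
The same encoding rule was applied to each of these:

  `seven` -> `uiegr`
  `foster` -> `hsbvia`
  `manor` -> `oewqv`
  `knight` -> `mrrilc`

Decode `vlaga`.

threw

Shifts by position in seven: pos 0: s→u (+2), pos 1: e→i (+4), pos 2: v→e (+9), pos 3: e→g (+2), pos 4: n→r (+4) — repeating every 3. A repeating key of period 3 is used — shifts +2, +4, +9 over and over.
Reversing it on vlaga: v−2=t, l−4=h, a−9=r, g−2=e, a−4=w.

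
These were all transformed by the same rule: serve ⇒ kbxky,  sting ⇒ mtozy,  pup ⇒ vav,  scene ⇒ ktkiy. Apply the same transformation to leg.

Read the word backwards and shift each letter +6.
For leg: reverse → gel; then shift: g+6=m, e+6=k, l+6=r.

mkr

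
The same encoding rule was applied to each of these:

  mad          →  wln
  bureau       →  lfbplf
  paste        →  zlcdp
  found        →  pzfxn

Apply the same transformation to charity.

mrlbtdi

The shift depends on letter class: consonant m→w is +10, but vowel a→l is +11. Vowels shift forward by 11 and consonants shift forward by 10.
On charity: c(cons)+10=m, h(cons)+10=r, a(vowel)+11=l, r(cons)+10=b, i(vowel)+11=t, t(cons)+10=d, y(cons)+10=i.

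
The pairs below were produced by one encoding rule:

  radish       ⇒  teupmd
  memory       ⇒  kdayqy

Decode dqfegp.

The output letters match the input read backwards, each shifted +12: radish reversed is hsidar. Two steps: reverse the string, then apply a Caesar shift of +12.
Reversing it on dqfegp: shift back: d−12=r, q−12=e, f−12=t, e−12=s, g−12=u, p−12=d → retsud; then reverse → duster.

duster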